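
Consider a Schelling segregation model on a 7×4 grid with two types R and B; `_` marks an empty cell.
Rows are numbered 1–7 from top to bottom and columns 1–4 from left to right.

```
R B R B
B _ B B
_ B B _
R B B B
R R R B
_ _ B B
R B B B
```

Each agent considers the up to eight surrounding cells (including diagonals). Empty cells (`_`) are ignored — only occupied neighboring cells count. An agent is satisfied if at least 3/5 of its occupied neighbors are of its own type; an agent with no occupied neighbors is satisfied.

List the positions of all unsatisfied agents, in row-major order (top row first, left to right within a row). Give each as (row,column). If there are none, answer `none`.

(1,1)R 0/2 unhappy
(1,2)B 2/4 unhappy
(1,3)R 0/4 unhappy
(1,4)B 2/3 ok
(2,1)B 2/3 ok
(2,3)B 5/6 ok
(2,4)B 3/4 ok
(3,2)B 5/6 ok
(3,3)B 6/6 ok
(4,1)R 2/4 unhappy
(4,2)B 3/7 unhappy
(4,3)B 5/7 ok
(4,4)B 3/4 ok
(5,1)R 2/3 ok
(5,2)R 3/6 unhappy
(5,3)R 1/7 unhappy
(5,4)B 4/5 ok
(6,3)B 5/7 ok
(6,4)B 4/5 ok
(7,1)R 0/1 unhappy
(7,2)B 2/3 ok
(7,3)B 4/4 ok
(7,4)B 3/3 ok

(1,1), (1,2), (1,3), (4,1), (4,2), (5,2), (5,3), (7,1)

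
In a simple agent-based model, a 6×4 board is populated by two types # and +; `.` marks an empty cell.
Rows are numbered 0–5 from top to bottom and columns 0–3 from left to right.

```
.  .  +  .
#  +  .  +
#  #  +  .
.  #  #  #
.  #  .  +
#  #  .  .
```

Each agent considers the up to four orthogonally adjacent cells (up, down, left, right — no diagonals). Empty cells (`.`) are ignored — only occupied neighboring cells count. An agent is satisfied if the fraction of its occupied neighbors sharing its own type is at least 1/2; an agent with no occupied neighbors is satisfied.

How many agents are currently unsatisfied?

3

Row 0: (0,2)+ 0/0 ok
Row 1: (1,0)# 1/2 ok · (1,1)+ 0/2 unhappy · (1,3)+ 0/0 ok
Row 2: (2,0)# 2/2 ok · (2,1)# 2/4 ok · (2,2)+ 0/2 unhappy
Row 3: (3,1)# 3/3 ok · (3,2)# 2/3 ok · (3,3)# 1/2 ok
Row 4: (4,1)# 2/2 ok · (4,3)+ 0/1 unhappy
Row 5: (5,0)# 1/1 ok · (5,1)# 2/2 ok
Unsatisfied: (1,1), (2,2), (4,3) — 3 in total.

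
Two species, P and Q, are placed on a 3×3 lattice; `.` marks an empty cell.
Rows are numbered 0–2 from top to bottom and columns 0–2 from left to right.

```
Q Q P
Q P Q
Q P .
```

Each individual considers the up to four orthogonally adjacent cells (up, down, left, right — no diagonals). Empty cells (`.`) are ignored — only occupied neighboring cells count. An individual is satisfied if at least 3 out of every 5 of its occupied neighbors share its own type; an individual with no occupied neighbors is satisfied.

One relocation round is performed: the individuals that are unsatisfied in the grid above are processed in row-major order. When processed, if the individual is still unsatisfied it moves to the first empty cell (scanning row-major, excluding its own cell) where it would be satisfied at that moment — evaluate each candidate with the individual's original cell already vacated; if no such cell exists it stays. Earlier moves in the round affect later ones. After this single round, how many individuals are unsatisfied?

Initially unsatisfied (in order): (0,1), (0,2), (1,1), (1,2), (2,0), (2,1).
  (0,1): no empty cell satisfies it; stays.
  (0,2): no empty cell satisfies it; stays.
  (1,1): no empty cell satisfies it; stays.
  (1,2): no empty cell satisfies it; stays.
  (2,0): no empty cell satisfies it; stays.
  (2,1): no empty cell satisfies it; stays.
Resulting grid:
Q Q P
Q P Q
Q P .
Unsatisfied now: (0,1), (0,2), (1,1), (1,2), (2,0), (2,1).

6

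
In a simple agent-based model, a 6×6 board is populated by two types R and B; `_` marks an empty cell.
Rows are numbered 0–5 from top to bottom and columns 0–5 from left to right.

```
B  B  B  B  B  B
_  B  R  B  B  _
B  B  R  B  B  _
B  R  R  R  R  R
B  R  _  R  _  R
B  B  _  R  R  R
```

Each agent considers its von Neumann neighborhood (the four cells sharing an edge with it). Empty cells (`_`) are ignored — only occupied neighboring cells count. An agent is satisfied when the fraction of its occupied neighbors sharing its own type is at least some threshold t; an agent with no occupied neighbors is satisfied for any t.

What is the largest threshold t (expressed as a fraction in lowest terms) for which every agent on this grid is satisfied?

1/4

Row 0: (0,0)B 1/1 · (0,1)B 3/3 · (0,2)B 2/3 · (0,3)B 3/3 · (0,4)B 3/3 · (0,5)B 1/1
Row 1: (1,1)B 2/3 · (1,2)R 1/4 · (1,3)B 3/4 · (1,4)B 3/3
Row 2: (2,0)B 2/2 · (2,1)B 2/4 · (2,2)R 2/4 · (2,3)B 2/4 · (2,4)B 2/3
Row 3: (3,0)B 2/3 · (3,1)R 2/4 · (3,2)R 3/3 · (3,3)R 3/4 · (3,4)R 2/3 · (3,5)R 2/2
Row 4: (4,0)B 2/3 · (4,1)R 1/3 · (4,3)R 2/2 · (4,5)R 2/2
Row 5: (5,0)B 2/2 · (5,1)B 1/2 · (5,3)R 2/2 · (5,4)R 2/2 · (5,5)R 2/2
The smallest same-type fraction is 1/4 at (1,2), which reduces to 1/4. Any threshold above that leaves this agent unsatisfied.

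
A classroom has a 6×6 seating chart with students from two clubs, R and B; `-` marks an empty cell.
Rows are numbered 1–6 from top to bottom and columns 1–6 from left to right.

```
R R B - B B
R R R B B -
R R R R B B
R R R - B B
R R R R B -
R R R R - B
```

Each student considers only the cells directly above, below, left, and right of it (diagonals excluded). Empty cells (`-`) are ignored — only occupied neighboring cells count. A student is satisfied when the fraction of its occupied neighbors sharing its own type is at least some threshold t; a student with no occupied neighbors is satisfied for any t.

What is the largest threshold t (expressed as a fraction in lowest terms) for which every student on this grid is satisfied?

(1,1)R 2/2
(1,2)R 2/3
(1,3)B 0/2
(1,5)B 2/2
(1,6)B 1/1
(2,1)R 3/3
(2,2)R 4/4
(2,3)R 2/4
(2,4)B 1/3
(2,5)B 3/3
(3,1)R 3/3
(3,2)R 4/4
(3,3)R 4/4
(3,4)R 1/3
(3,5)B 3/4
(3,6)B 2/2
(4,1)R 3/3
(4,2)R 4/4
(4,3)R 3/3
(4,5)B 3/3
(4,6)B 2/2
(5,1)R 3/3
(5,2)R 4/4
(5,3)R 4/4
(5,4)R 2/3
(5,5)B 1/2
(6,1)R 2/2
(6,2)R 3/3
(6,3)R 3/3
(6,4)R 2/2
(6,6)B — no occupied neighbors
The smallest same-type fraction is 0/2 at (1,3), which reduces to 0/1. Any threshold above that leaves this student unsatisfied.

0/1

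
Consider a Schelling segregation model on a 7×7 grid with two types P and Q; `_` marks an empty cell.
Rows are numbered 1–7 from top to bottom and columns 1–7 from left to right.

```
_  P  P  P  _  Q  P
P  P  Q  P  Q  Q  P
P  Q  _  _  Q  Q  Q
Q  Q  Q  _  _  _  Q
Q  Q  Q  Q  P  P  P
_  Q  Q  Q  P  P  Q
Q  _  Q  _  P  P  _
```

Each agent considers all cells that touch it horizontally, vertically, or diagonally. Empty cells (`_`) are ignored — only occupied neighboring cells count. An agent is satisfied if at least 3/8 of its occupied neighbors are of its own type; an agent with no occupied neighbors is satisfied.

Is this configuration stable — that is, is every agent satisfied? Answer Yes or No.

No

Row 1: (1,2)P 3/4 ✓ · (1,3)P 4/5 ✓ · (1,4)P 2/4 ✓ · (1,6)Q 2/4 ✓ · (1,7)P 1/3 ✗
Row 2: (2,1)P 3/4 ✓ · (2,2)P 4/6 ✓ · (2,3)Q 1/6 ✗ · (2,4)P 2/5 ✓ · (2,5)Q 4/6 ✓ · (2,6)Q 5/7 ✓ · (2,7)P 1/5 ✗
Row 3: (3,1)P 2/5 ✓ · (3,2)Q 4/7 ✓ · (3,5)Q 3/4 ✓ · (3,6)Q 5/6 ✓ · (3,7)Q 3/4 ✓
Row 4: (4,1)Q 4/5 ✓ · (4,2)Q 6/7 ✓ · (4,3)Q 5/5 ✓ · (4,7)Q 2/4 ✓
Row 5: (5,1)Q 4/4 ✓ · (5,2)Q 7/7 ✓ · (5,3)Q 7/7 ✓ · (5,4)Q 4/6 ✓ · (5,5)P 3/5 ✓ · (5,6)P 4/6 ✓ · (5,7)P 2/4 ✓
Row 6: (6,2)Q 6/6 ✓ · (6,3)Q 6/6 ✓ · (6,4)Q 4/7 ✓ · (6,5)P 5/7 ✓ · (6,6)P 6/7 ✓ · (6,7)Q 0/4 ✗
Row 7: (7,1)Q 1/1 ✓ · (7,3)Q 3/3 ✓ · (7,5)P 3/4 ✓ · (7,6)P 3/4 ✓
For instance (1,7) has only 1/3 same-type neighbors, below 3/8.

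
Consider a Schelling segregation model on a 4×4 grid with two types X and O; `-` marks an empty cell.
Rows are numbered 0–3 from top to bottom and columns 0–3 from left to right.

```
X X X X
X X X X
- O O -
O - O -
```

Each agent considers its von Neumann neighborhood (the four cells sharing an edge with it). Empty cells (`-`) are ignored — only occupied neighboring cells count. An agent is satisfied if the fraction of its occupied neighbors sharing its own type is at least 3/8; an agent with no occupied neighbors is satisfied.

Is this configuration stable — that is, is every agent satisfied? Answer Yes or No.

Yes

(0,0)X 2/2 satisfied
(0,1)X 3/3 satisfied
(0,2)X 3/3 satisfied
(0,3)X 2/2 satisfied
(1,0)X 2/2 satisfied
(1,1)X 3/4 satisfied
(1,2)X 3/4 satisfied
(1,3)X 2/2 satisfied
(2,1)O 1/2 satisfied
(2,2)O 2/3 satisfied
(3,0)O 0/0 satisfied
(3,2)O 1/1 satisfied
All meet the threshold, so the configuration is stable.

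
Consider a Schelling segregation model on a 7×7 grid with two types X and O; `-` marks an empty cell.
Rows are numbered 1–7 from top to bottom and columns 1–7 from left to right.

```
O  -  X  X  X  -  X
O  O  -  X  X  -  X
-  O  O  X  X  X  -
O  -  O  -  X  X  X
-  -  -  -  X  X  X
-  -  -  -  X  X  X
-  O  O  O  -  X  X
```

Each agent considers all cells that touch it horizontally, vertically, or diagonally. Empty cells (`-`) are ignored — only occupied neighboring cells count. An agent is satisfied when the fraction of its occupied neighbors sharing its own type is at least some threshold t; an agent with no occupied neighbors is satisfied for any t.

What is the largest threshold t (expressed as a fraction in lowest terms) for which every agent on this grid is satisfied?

1/2

Row 1: (1,1)O 2/2 · (1,3)X 2/3 · (1,4)X 4/4 · (1,5)X 3/3 · (1,7)X 1/1
Row 2: (2,1)O 3/3 · (2,2)O 4/5 · (2,4)X 6/7 · (2,5)X 6/6 · (2,7)X 2/2
Row 3: (3,2)O 5/5 · (3,3)O 3/5 · (3,4)X 4/6 · (3,5)X 6/6 · (3,6)X 6/6
Row 4: (4,1)O 1/1 · (4,3)O 2/3 · (4,5)X 6/6 · (4,6)X 7/7 · (4,7)X 4/4
Row 5: (5,5)X 5/5 · (5,6)X 8/8 · (5,7)X 5/5
Row 6: (6,5)X 4/5 · (6,6)X 7/7 · (6,7)X 5/5
Row 7: (7,2)O 1/1 · (7,3)O 2/2 · (7,4)O 1/2 · (7,6)X 4/4 · (7,7)X 3/3
The smallest same-type fraction is 1/2 at (7,4), which reduces to 1/2. Any threshold above that leaves this agent unsatisfied.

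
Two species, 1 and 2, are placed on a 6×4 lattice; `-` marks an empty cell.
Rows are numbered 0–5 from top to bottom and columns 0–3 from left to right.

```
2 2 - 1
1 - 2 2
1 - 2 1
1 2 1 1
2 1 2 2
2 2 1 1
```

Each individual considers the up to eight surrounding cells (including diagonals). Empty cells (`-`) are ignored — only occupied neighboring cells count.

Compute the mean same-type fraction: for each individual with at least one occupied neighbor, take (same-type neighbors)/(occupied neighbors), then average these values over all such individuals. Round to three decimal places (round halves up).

Row 0: (0,0)2 1/2 · (0,1)2 2/3 · (0,3)1 0/2
Row 1: (1,0)1 1/3 · (1,2)2 3/5 · (1,3)2 2/4
Row 2: (2,0)1 2/3 · (2,2)2 3/6 · (2,3)1 2/5
Row 3: (3,0)1 2/4 · (3,1)2 3/7 · (3,2)1 3/7 · (3,3)1 2/5
Row 4: (4,0)2 3/5 · (4,1)1 3/8 · (4,2)2 3/8 · (4,3)2 1/5
Row 5: (5,0)2 2/3 · (5,1)2 3/5 · (5,2)1 2/5 · (5,3)1 1/3
Sum over 21 individuals: 1/2 + 2/3 + 0/2 + 1/3 + 3/5 + 2/4 + 2/3 + 3/6 + 2/5 + 2/4 + 3/7 + 3/7 + 2/5 + 3/5 + 3/8 + 3/8 + 1/5 + 2/3 + 3/5 + 2/5 + 1/3 = 3979/420; mean = 3979/420 ÷ 21 = 3979/8820 = 0.451133… → 0.451.

0.451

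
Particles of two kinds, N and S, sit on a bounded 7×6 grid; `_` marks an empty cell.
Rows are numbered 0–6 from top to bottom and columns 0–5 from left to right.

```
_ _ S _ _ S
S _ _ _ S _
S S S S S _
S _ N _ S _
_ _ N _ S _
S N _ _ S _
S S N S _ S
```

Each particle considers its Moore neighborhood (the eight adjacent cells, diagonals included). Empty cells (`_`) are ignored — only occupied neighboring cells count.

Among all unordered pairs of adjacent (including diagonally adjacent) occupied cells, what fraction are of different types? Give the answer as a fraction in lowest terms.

Scan each occupied cell's neighbors to the right and below (and the two forward diagonals) so each pair is counted once.
Row 0: S(0,5)–S(1,4)=  → 0/1 unlike.
Row 1: S(1,0)–S(2,0)= S(1,0)–S(2,1)= S(1,4)–S(2,4)= S(1,4)–S(2,3)=  → 0/4 unlike.
Row 2: S(2,0)–S(2,1)= S(2,0)–S(3,0)= S(2,1)–S(2,2)= S(2,1)–N(3,2)≠ S(2,1)–S(3,0)= S(2,2)–S(2,3)= S(2,2)–N(3,2)≠ S(2,3)–S(2,4)= S(2,3)–S(3,4)= S(2,3)–N(3,2)≠ S(2,4)–S(3,4)=  → 3/11 unlike.
Row 3: N(3,2)–N(4,2)= S(3,4)–S(4,4)=  → 0/2 unlike.
Row 4: N(4,2)–N(5,1)= S(4,4)–S(5,4)=  → 0/2 unlike.
Row 5: S(5,0)–N(5,1)≠ S(5,0)–S(6,0)= S(5,0)–S(6,1)= N(5,1)–S(6,1)≠ N(5,1)–N(6,2)= N(5,1)–S(6,0)≠ S(5,4)–S(6,5)= S(5,4)–S(6,3)=  → 3/8 unlike.
Row 6: S(6,0)–S(6,1)= S(6,1)–N(6,2)≠ N(6,2)–S(6,3)≠  → 2/3 unlike.
Total adjacent occupied pairs: 31; unlike-type pairs: 8.
8/31 is already in lowest terms.

8/31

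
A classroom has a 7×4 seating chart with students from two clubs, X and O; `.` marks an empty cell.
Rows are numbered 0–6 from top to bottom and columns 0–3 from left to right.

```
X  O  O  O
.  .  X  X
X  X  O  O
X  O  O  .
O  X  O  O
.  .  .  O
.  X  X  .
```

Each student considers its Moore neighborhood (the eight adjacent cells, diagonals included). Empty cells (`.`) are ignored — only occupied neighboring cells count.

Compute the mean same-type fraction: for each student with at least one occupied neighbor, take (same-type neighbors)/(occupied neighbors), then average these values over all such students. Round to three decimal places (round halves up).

Row 0: (0,0)X 0/1 · (0,1)O 1/3 · (0,2)O 2/4 · (0,3)O 1/3
Row 1: (1,2)X 2/7 · (1,3)X 1/5
Row 2: (2,0)X 2/3 · (2,1)X 3/6 · (2,2)O 3/6 · (2,3)O 2/4
Row 3: (3,0)X 3/5 · (3,1)O 4/8 · (3,2)O 5/7
Row 4: (4,0)O 1/3 · (4,1)X 1/5 · (4,2)O 4/5 · (4,3)O 3/3
Row 5: (5,3)O 2/3
Row 6: (6,1)X 1/1 · (6,2)X 1/2
Sum over 20 students: 0/1 + 1/3 + 2/4 + 1/3 + 2/7 + 1/5 + 2/3 + 3/6 + 3/6 + 2/4 + 3/5 + 4/8 + 5/7 + 1/3 + 1/5 + 4/5 + 3/3 + 2/3 + 1/1 + 1/2 = 152/15; mean = 152/15 ÷ 20 = 38/75 = 0.506666… → 0.507.

0.507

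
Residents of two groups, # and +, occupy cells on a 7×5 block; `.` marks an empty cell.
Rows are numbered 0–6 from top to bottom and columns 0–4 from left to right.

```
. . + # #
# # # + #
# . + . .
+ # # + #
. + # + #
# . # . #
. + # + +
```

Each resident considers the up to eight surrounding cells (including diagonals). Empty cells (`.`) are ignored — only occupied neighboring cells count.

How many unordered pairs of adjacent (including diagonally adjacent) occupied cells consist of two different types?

35

Scan each occupied cell's neighbors to the right and below (and the two forward diagonals) so each pair is counted once.
Row 0: +(0,2)–#(0,3)≠ +(0,2)–#(1,2)≠ +(0,2)–+(1,3)= +(0,2)–#(1,1)≠ #(0,3)–#(0,4)= #(0,3)–+(1,3)≠ #(0,3)–#(1,4)= #(0,3)–#(1,2)= #(0,4)–#(1,4)= #(0,4)–+(1,3)≠  → 5/10 unlike.
Row 1: #(1,0)–#(1,1)= #(1,0)–#(2,0)= #(1,1)–#(1,2)= #(1,1)–+(2,2)≠ #(1,1)–#(2,0)= #(1,2)–+(1,3)≠ #(1,2)–+(2,2)≠ +(1,3)–#(1,4)≠ +(1,3)–+(2,2)=  → 4/9 unlike.
Row 2: #(2,0)–+(3,0)≠ #(2,0)–#(3,1)= +(2,2)–#(3,2)≠ +(2,2)–+(3,3)= +(2,2)–#(3,1)≠  → 3/5 unlike.
Row 3: +(3,0)–#(3,1)≠ +(3,0)–+(4,1)= #(3,1)–#(3,2)= #(3,1)–+(4,1)≠ #(3,1)–#(4,2)= #(3,2)–+(3,3)≠ #(3,2)–#(4,2)= #(3,2)–+(4,3)≠ #(3,2)–+(4,1)≠ +(3,3)–#(3,4)≠ +(3,3)–+(4,3)= +(3,3)–#(4,4)≠ +(3,3)–#(4,2)≠ #(3,4)–#(4,4)= #(3,4)–+(4,3)≠  → 9/15 unlike.
Row 4: +(4,1)–#(4,2)≠ +(4,1)–#(5,2)≠ +(4,1)–#(5,0)≠ #(4,2)–+(4,3)≠ #(4,2)–#(5,2)= +(4,3)–#(4,4)≠ +(4,3)–#(5,4)≠ +(4,3)–#(5,2)≠ #(4,4)–#(5,4)=  → 7/9 unlike.
Row 5: #(5,0)–+(6,1)≠ #(5,2)–#(6,2)= #(5,2)–+(6,3)≠ #(5,2)–+(6,1)≠ #(5,4)–+(6,4)≠ #(5,4)–+(6,3)≠  → 5/6 unlike.
Row 6: +(6,1)–#(6,2)≠ #(6,2)–+(6,3)≠ +(6,3)–+(6,4)=  → 2/3 unlike.
Total adjacent occupied pairs: 57; unlike-type pairs: 35.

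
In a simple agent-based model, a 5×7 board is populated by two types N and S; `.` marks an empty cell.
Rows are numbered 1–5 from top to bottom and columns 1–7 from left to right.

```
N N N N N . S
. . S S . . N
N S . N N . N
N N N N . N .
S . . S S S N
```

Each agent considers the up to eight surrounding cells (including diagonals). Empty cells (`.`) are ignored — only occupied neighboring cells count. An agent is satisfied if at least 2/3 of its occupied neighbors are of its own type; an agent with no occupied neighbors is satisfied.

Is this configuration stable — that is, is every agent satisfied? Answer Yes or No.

(1,1)N 1/1 satisfied
(1,2)N 2/3 satisfied
(1,3)N 2/4 not
(1,4)N 2/4 not
(1,5)N 1/2 not
(1,7)S 0/1 not
(2,3)S 2/6 not
(2,4)S 1/6 not
(2,7)N 1/2 not
(3,1)N 2/3 satisfied
(3,2)S 1/5 not
(3,4)N 3/5 not
(3,5)N 3/4 satisfied
(3,7)N 2/2 satisfied
(4,1)N 2/4 not
(4,2)N 3/5 not
(4,3)N 3/5 not
(4,4)N 3/5 not
(4,6)N 3/5 not
(5,1)S 0/2 not
(5,4)S 1/3 not
(5,5)S 2/4 not
(5,6)S 1/3 not
(5,7)N 1/2 not
For instance (1,3) has only 2/4 same-type neighbors, below 2/3.

No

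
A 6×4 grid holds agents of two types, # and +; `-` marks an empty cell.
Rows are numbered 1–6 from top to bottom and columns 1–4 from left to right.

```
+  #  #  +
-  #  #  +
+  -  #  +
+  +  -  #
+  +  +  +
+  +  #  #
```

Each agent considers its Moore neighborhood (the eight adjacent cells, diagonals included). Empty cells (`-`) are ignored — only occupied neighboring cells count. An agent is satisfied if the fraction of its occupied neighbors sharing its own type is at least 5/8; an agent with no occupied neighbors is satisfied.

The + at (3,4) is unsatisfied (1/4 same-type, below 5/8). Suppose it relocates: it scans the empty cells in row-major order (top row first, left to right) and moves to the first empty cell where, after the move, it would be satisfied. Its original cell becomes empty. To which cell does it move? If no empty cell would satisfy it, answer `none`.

Vacating (3,4). Empty cells in order:
  (2,1): 2/4 same-type → still unsatisfied.
  (3,2): 3/6 same-type → still unsatisfied.
  (4,3): 4/6 same-type → satisfied — stop here.

(4,3)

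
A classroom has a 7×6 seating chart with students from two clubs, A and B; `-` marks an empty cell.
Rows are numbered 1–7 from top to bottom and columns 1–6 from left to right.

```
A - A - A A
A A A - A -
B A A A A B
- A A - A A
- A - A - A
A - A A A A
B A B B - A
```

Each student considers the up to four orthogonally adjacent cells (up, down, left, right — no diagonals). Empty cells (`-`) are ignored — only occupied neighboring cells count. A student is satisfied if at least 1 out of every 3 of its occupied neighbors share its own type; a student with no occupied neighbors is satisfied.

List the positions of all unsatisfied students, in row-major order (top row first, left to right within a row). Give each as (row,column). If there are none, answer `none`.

(1,1)A 1/1 ok
(1,3)A 1/1 ok
(1,5)A 2/2 ok
(1,6)A 1/1 ok
(2,1)A 2/3 ok
(2,2)A 3/3 ok
(2,3)A 3/3 ok
(2,5)A 2/2 ok
(3,1)B 0/2 unhappy
(3,2)A 3/4 ok
(3,3)A 4/4 ok
(3,4)A 2/2 ok
(3,5)A 3/4 ok
(3,6)B 0/2 unhappy
(4,2)A 3/3 ok
(4,3)A 2/2 ok
(4,5)A 2/2 ok
(4,6)A 2/3 ok
(5,2)A 1/1 ok
(5,4)A 1/1 ok
(5,6)A 2/2 ok
(6,1)A 0/1 unhappy
(6,3)A 1/2 ok
(6,4)A 3/4 ok
(6,5)A 2/2 ok
(6,6)A 3/3 ok
(7,1)B 0/2 unhappy
(7,2)A 0/2 unhappy
(7,3)B 1/3 ok
(7,4)B 1/2 ok
(7,6)A 1/1 ok

(3,1), (3,6), (6,1), (7,1), (7,2)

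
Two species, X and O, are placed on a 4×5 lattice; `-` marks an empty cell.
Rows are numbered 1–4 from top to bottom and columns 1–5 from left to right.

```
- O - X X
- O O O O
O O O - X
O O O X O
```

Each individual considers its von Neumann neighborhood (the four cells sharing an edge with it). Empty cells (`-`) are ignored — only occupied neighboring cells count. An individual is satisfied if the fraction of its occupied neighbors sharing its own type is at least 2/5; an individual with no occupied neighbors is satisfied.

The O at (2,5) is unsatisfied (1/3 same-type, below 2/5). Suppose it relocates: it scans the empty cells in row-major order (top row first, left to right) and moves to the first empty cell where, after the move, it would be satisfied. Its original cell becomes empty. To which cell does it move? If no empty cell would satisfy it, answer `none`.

Vacating (2,5). Empty cells in order:
  (1,1): 1/1 same-type → satisfied — stop here.

(1,1)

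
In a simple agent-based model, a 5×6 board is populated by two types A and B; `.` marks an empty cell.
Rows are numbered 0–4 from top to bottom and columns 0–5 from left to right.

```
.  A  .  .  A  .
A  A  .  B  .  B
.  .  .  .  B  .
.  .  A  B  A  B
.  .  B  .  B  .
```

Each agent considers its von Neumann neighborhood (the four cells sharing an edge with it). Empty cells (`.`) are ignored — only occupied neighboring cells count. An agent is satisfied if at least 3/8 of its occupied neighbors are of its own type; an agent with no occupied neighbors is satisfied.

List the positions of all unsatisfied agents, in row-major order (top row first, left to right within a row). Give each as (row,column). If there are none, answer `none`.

(2,4), (3,2), (3,3), (3,4), (3,5), (4,2), (4,4)

Row 0: (0,1)A 1/1 ok · (0,4)A 0/0 ok
Row 1: (1,0)A 1/1 ok · (1,1)A 2/2 ok · (1,3)B 0/0 ok · (1,5)B 0/0 ok
Row 2: (2,4)B 0/1 unhappy
Row 3: (3,2)A 0/2 unhappy · (3,3)B 0/2 unhappy · (3,4)A 0/4 unhappy · (3,5)B 0/1 unhappy
Row 4: (4,2)B 0/1 unhappy · (4,4)B 0/1 unhappy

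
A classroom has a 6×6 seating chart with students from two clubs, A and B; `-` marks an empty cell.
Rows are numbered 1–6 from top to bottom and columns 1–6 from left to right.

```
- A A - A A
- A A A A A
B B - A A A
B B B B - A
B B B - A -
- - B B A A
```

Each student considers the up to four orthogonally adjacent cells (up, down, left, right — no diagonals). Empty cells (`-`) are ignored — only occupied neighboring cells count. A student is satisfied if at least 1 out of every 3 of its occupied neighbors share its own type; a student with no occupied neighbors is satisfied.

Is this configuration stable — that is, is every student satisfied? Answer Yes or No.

Yes

(1,2)A 2/2 satisfied
(1,3)A 2/2 satisfied
(1,5)A 2/2 satisfied
(1,6)A 2/2 satisfied
(2,2)A 2/3 satisfied
(2,3)A 3/3 satisfied
(2,4)A 3/3 satisfied
(2,5)A 4/4 satisfied
(2,6)A 3/3 satisfied
(3,1)B 2/2 satisfied
(3,2)B 2/3 satisfied
(3,4)A 2/3 satisfied
(3,5)A 3/3 satisfied
(3,6)A 3/3 satisfied
(4,1)B 3/3 satisfied
(4,2)B 4/4 satisfied
(4,3)B 3/3 satisfied
(4,4)B 1/2 satisfied
(4,6)A 1/1 satisfied
(5,1)B 2/2 satisfied
(5,2)B 3/3 satisfied
(5,3)B 3/3 satisfied
(5,5)A 1/1 satisfied
(6,3)B 2/2 satisfied
(6,4)B 1/2 satisfied
(6,5)A 2/3 satisfied
(6,6)A 1/1 satisfied
All meet the threshold, so the configuration is stable.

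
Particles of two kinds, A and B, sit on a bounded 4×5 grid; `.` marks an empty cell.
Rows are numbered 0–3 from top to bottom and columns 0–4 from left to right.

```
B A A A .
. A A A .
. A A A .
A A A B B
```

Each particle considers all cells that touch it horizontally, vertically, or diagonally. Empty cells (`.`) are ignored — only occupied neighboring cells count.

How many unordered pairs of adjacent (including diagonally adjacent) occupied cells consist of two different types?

6

Scan each occupied cell's neighbors to the right and below (and the two forward diagonals) so each pair is counted once.
From row 0: 2 unlike of 11 pairs (running 2/11).
From row 1: 0 unlike of 9 pairs (running 2/20).
From row 2: 3 unlike of 11 pairs (running 5/31).
From row 3: 1 unlike of 4 pairs (running 6/35).
Total adjacent occupied pairs: 35; unlike-type pairs: 6.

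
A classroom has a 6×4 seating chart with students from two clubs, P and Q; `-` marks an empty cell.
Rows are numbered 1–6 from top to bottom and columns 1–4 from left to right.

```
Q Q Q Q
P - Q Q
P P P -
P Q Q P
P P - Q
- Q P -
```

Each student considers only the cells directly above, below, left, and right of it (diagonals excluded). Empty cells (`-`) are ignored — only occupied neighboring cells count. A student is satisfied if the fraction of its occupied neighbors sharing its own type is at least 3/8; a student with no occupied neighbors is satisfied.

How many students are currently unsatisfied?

8

(1,1)Q 1/2 ok
(1,2)Q 2/2 ok
(1,3)Q 3/3 ok
(1,4)Q 2/2 ok
(2,1)P 1/2 ok
(2,3)Q 2/3 ok
(2,4)Q 2/2 ok
(3,1)P 3/3 ok
(3,2)P 2/3 ok
(3,3)P 1/3 unhappy
(4,1)P 2/3 ok
(4,2)Q 1/4 unhappy
(4,3)Q 1/3 unhappy
(4,4)P 0/2 unhappy
(5,1)P 2/2 ok
(5,2)P 1/3 unhappy
(5,4)Q 0/1 unhappy
(6,2)Q 0/2 unhappy
(6,3)P 0/1 unhappy
Unsatisfied: (3,3), (4,2), (4,3), (4,4), (5,2), (5,4), (6,2), (6,3) — 8 in total.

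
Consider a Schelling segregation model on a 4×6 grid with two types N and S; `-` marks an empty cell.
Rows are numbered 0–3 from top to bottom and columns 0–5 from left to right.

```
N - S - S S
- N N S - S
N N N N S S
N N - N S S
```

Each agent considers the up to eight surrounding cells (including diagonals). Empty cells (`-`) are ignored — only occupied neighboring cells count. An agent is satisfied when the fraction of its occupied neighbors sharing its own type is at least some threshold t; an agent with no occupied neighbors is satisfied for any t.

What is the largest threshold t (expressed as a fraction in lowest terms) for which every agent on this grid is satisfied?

(0,0)N 1/1
(0,2)S 1/3
(0,4)S 3/3
(0,5)S 2/2
(1,1)N 5/6
(1,2)N 4/6
(1,3)S 3/6
(1,5)S 4/4
(2,0)N 4/4
(2,1)N 6/6
(2,2)N 6/7
(2,3)N 3/6
(2,4)S 5/7
(2,5)S 4/4
(3,0)N 3/3
(3,1)N 4/4
(3,3)N 2/4
(3,4)S 3/5
(3,5)S 3/3
The smallest same-type fraction is 1/3 at (0,2), which reduces to 1/3. Any threshold above that leaves this agent unsatisfied.

1/3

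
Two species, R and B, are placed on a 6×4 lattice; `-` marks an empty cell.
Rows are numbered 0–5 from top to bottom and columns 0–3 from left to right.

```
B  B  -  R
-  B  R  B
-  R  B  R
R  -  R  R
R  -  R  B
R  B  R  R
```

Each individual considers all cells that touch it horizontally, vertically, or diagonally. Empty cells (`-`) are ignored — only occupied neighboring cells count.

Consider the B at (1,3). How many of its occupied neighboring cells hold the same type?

Occupied neighbors of (1,3): (0,3)=R, (1,2)=R, (2,2)=B, (2,3)=R.
Same type (B): 1 of 4.

1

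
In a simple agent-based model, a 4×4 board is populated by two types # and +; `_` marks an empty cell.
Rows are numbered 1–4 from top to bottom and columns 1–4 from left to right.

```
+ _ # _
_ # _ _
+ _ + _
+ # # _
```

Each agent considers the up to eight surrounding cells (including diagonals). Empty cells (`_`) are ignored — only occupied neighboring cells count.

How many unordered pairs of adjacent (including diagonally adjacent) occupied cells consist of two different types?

Scan each occupied cell's neighbors to the right and below (and the two forward diagonals) so each pair is counted once.
From row 1: 1 unlike of 2 pairs (running 1/2).
From row 2: 2 unlike of 2 pairs (running 3/4).
From row 3: 3 unlike of 4 pairs (running 6/8).
From row 4: 1 unlike of 2 pairs (running 7/10).
Total adjacent occupied pairs: 10; unlike-type pairs: 7.

7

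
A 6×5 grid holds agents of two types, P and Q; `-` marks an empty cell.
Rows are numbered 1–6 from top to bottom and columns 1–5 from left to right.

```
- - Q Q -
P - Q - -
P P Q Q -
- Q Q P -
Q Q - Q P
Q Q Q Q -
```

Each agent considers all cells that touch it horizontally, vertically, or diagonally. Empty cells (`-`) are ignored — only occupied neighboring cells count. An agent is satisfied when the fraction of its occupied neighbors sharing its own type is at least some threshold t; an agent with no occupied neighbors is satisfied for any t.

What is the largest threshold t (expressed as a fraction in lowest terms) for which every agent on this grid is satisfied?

(1,3)Q 2/2
(1,4)Q 2/2
(2,1)P 2/2
(2,3)Q 4/5
(3,1)P 2/3
(3,2)P 2/6
(3,3)Q 4/6
(3,4)Q 3/4
(4,2)Q 4/6
(4,3)Q 5/7
(4,4)P 1/5
(5,1)Q 4/4
(5,2)Q 6/6
(5,4)Q 3/5
(5,5)P 1/3
(6,1)Q 3/3
(6,2)Q 4/4
(6,3)Q 4/4
(6,4)Q 2/3
The smallest same-type fraction is 1/5 at (4,4), which reduces to 1/5. Any threshold above that leaves this agent unsatisfied.

1/5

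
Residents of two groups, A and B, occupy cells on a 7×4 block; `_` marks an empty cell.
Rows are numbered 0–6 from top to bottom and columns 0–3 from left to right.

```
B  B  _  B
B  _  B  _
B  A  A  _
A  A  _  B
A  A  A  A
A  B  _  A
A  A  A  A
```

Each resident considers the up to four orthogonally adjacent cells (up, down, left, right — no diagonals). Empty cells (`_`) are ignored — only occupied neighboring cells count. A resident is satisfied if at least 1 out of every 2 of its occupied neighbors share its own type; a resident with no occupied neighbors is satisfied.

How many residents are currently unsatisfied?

Row 0: (0,0)B 2/2 ok · (0,1)B 1/1 ok · (0,3)B 0/0 ok
Row 1: (1,0)B 2/2 ok · (1,2)B 0/1 unhappy
Row 2: (2,0)B 1/3 unhappy · (2,1)A 2/3 ok · (2,2)A 1/2 ok
Row 3: (3,0)A 2/3 ok · (3,1)A 3/3 ok · (3,3)B 0/1 unhappy
Row 4: (4,0)A 3/3 ok · (4,1)A 3/4 ok · (4,2)A 2/2 ok · (4,3)A 2/3 ok
Row 5: (5,0)A 2/3 ok · (5,1)B 0/3 unhappy · (5,3)A 2/2 ok
Row 6: (6,0)A 2/2 ok · (6,1)A 2/3 ok · (6,2)A 2/2 ok · (6,3)A 2/2 ok
Unsatisfied: (1,2), (2,0), (3,3), (5,1) — 4 in total.

4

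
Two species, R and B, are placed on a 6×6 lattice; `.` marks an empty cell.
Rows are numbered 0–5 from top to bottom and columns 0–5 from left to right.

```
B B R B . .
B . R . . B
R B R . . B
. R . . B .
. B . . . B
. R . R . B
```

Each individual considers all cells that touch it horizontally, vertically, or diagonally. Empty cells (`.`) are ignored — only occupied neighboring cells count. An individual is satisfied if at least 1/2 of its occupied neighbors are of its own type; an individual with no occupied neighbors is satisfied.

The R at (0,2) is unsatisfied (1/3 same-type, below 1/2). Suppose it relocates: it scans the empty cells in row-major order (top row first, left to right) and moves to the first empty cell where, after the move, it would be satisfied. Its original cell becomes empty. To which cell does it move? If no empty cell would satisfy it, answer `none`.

Vacating (0,2). Empty cells in order:
  (0,4): 0/2 same-type → still unsatisfied.
  (0,5): 0/1 same-type → still unsatisfied.
  (1,1): 3/7 same-type → still unsatisfied.
  (1,3): 2/3 same-type → satisfied — stop here.

(1,3)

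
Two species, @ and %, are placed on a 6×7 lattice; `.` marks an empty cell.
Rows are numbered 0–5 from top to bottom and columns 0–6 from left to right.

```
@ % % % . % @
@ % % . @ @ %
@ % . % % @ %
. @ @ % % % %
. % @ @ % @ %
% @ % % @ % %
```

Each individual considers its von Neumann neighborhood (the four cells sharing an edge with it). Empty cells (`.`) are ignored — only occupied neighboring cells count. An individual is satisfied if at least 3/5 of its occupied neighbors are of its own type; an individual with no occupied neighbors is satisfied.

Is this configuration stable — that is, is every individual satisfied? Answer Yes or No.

No

Row 0: (0,0)@ 1/2 ✗ · (0,1)% 2/3 ✓ · (0,2)% 3/3 ✓ · (0,3)% 1/1 ✓ · (0,5)% 0/2 ✗ · (0,6)@ 0/2 ✗
Row 1: (1,0)@ 2/3 ✓ · (1,1)% 3/4 ✓ · (1,2)% 2/2 ✓ · (1,4)@ 1/2 ✗ · (1,5)@ 2/4 ✗ · (1,6)% 1/3 ✗
Row 2: (2,0)@ 1/2 ✗ · (2,1)% 1/3 ✗ · (2,3)% 2/2 ✓ · (2,4)% 2/4 ✗ · (2,5)@ 1/4 ✗ · (2,6)% 2/3 ✓
Row 3: (3,1)@ 1/3 ✗ · (3,2)@ 2/3 ✓ · (3,3)% 2/4 ✗ · (3,4)% 4/4 ✓ · (3,5)% 2/4 ✗ · (3,6)% 3/3 ✓
Row 4: (4,1)% 0/3 ✗ · (4,2)@ 2/4 ✗ · (4,3)@ 1/4 ✗ · (4,4)% 1/4 ✗ · (4,5)@ 0/4 ✗ · (4,6)% 2/3 ✓
Row 5: (5,0)% 0/1 ✗ · (5,1)@ 0/3 ✗ · (5,2)% 1/3 ✗ · (5,3)% 1/3 ✗ · (5,4)@ 0/3 ✗ · (5,5)% 1/3 ✗ · (5,6)% 2/2 ✓
For instance (0,0) has only 1/2 same-type neighbors, below 3/5.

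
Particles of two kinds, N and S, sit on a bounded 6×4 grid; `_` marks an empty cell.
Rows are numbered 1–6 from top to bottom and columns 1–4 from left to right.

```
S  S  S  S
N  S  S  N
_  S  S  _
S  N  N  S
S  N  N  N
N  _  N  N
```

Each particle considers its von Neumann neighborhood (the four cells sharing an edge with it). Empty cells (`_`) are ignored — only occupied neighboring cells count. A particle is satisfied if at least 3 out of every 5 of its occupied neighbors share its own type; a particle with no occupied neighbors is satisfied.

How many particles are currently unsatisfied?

(1,1)S 1/2 not
(1,2)S 3/3 satisfied
(1,3)S 3/3 satisfied
(1,4)S 1/2 not
(2,1)N 0/2 not
(2,2)S 3/4 satisfied
(2,3)S 3/4 satisfied
(2,4)N 0/2 not
(3,2)S 2/3 satisfied
(3,3)S 2/3 satisfied
(4,1)S 1/2 not
(4,2)N 2/4 not
(4,3)N 2/4 not
(4,4)S 0/2 not
(5,1)S 1/3 not
(5,2)N 2/3 satisfied
(5,3)N 4/4 satisfied
(5,4)N 2/3 satisfied
(6,1)N 0/1 not
(6,3)N 2/2 satisfied
(6,4)N 2/2 satisfied
Unsatisfied: (1,1), (1,4), (2,1), (2,4), (4,1), (4,2), (4,3), (4,4), (5,1), (6,1) — 10 in total.

10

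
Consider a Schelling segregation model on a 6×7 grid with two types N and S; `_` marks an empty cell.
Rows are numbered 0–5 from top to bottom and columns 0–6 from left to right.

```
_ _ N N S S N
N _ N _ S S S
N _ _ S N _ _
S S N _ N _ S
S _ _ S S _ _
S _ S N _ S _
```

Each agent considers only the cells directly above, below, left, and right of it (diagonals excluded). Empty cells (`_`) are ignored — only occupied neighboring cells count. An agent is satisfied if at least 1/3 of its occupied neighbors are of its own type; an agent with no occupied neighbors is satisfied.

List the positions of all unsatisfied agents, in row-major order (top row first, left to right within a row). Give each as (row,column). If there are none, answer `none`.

(0,2)N 2/2 ok
(0,3)N 1/2 ok
(0,4)S 2/3 ok
(0,5)S 2/3 ok
(0,6)N 0/2 unhappy
(1,0)N 1/1 ok
(1,2)N 1/1 ok
(1,4)S 2/3 ok
(1,5)S 3/3 ok
(1,6)S 1/2 ok
(2,0)N 1/2 ok
(2,3)S 0/1 unhappy
(2,4)N 1/3 ok
(3,0)S 2/3 ok
(3,1)S 1/2 ok
(3,2)N 0/1 unhappy
(3,4)N 1/2 ok
(3,6)S 0/0 ok
(4,0)S 2/2 ok
(4,3)S 1/2 ok
(4,4)S 1/2 ok
(5,0)S 1/1 ok
(5,2)S 0/1 unhappy
(5,3)N 0/2 unhappy
(5,5)S 0/0 ok

(0,6), (2,3), (3,2), (5,2), (5,3)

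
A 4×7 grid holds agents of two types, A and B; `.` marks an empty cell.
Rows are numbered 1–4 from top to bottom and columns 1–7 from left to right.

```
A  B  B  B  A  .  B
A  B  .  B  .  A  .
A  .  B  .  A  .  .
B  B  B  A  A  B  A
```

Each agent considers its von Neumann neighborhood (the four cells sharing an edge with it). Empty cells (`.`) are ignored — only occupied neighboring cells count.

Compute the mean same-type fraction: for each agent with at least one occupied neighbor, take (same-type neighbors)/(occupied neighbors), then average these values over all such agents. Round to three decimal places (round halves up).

0.602

Row 1: (1,1)A 1/2 · (1,2)B 2/3 · (1,3)B 2/2 · (1,4)B 2/3 · (1,5)A 0/1 · (1,7)B — no occupied neighbors
Row 2: (2,1)A 2/3 · (2,2)B 1/2 · (2,4)B 1/1 · (2,6)A — no occupied neighbors
Row 3: (3,1)A 1/2 · (3,3)B 1/1 · (3,5)A 1/1
Row 4: (4,1)B 1/2 · (4,2)B 2/2 · (4,3)B 2/3 · (4,4)A 1/2 · (4,5)A 2/3 · (4,6)B 0/2 · (4,7)A 0/1
Sum over 18 agents: 1/2 + 2/3 + 2/2 + 2/3 + 0/1 + 2/3 + 1/2 + 1/1 + 1/2 + 1/1 + 1/1 + 1/2 + 2/2 + 2/3 + 1/2 + 2/3 + 0/2 + 0/1 = 65/6; mean = 65/6 ÷ 18 = 65/108 = 0.601851… → 0.602.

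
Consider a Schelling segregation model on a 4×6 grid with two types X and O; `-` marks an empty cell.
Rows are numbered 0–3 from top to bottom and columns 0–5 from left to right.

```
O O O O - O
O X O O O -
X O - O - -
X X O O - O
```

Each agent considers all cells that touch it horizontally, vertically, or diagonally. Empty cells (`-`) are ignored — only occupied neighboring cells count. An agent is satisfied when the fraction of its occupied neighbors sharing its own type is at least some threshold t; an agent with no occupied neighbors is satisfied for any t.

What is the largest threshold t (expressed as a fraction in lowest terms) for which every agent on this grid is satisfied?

1/7

(0,0)O 2/3
(0,1)O 4/5
(0,2)O 4/5
(0,3)O 4/4
(0,5)O 1/1
(1,0)O 3/5
(1,1)X 1/7
(1,2)O 6/7
(1,3)O 5/5
(1,4)O 4/4
(2,0)X 3/5
(2,1)O 3/7
(2,3)O 5/5
(3,0)X 2/3
(3,1)X 2/4
(3,2)O 3/4
(3,3)O 2/2
(3,5)O — no occupied neighbors
The smallest same-type fraction is 1/7 at (1,1), which reduces to 1/7. Any threshold above that leaves this agent unsatisfied.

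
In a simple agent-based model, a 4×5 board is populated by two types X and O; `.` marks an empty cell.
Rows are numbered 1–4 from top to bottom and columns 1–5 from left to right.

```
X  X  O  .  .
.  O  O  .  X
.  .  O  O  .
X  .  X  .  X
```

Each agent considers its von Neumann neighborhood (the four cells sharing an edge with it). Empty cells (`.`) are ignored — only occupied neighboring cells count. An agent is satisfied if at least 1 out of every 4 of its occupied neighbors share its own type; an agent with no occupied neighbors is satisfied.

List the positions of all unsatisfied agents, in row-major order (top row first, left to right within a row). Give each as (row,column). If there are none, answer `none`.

Row 1: (1,1)X 1/1 ok · (1,2)X 1/3 ok · (1,3)O 1/2 ok
Row 2: (2,2)O 1/2 ok · (2,3)O 3/3 ok · (2,5)X 0/0 ok
Row 3: (3,3)O 2/3 ok · (3,4)O 1/1 ok
Row 4: (4,1)X 0/0 ok · (4,3)X 0/1 unhappy · (4,5)X 0/0 ok

(4,3)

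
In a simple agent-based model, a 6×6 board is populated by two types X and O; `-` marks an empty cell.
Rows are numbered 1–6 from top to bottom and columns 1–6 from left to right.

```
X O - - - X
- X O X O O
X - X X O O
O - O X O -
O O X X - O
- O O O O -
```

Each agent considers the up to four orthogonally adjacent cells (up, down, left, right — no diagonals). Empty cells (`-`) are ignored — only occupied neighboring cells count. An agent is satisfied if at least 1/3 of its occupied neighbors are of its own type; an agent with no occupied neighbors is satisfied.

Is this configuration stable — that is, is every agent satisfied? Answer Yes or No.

Row 1: (1,1)X 0/1 ✗ · (1,2)O 0/2 ✗ · (1,6)X 0/1 ✗
Row 2: (2,2)X 0/2 ✗ · (2,3)O 0/3 ✗ · (2,4)X 1/3 ✓ · (2,5)O 2/3 ✓ · (2,6)O 2/3 ✓
Row 3: (3,1)X 0/1 ✗ · (3,3)X 1/3 ✓ · (3,4)X 3/4 ✓ · (3,5)O 3/4 ✓ · (3,6)O 2/2 ✓
Row 4: (4,1)O 1/2 ✓ · (4,3)O 0/3 ✗ · (4,4)X 2/4 ✓ · (4,5)O 1/2 ✓
Row 5: (5,1)O 2/2 ✓ · (5,2)O 2/3 ✓ · (5,3)X 1/4 ✗ · (5,4)X 2/3 ✓ · (5,6)O 0/0 ✓
Row 6: (6,2)O 2/2 ✓ · (6,3)O 2/3 ✓ · (6,4)O 2/3 ✓ · (6,5)O 1/1 ✓
For instance (1,1) has only 0/1 same-type neighbors, below 1/3.

No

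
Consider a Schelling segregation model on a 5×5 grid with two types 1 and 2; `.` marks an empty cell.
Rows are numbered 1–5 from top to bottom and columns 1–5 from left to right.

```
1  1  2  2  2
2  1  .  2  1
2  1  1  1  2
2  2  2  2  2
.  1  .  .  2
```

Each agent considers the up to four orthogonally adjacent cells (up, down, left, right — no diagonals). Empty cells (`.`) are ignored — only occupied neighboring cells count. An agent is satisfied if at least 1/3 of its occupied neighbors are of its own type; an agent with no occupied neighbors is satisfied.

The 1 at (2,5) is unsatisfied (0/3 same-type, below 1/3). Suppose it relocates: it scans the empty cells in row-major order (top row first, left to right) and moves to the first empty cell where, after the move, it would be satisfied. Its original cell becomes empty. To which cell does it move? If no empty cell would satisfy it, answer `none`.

(2,3)

Vacating (2,5). Empty cells in order:
  (2,3): 2/4 same-type → satisfied — stop here.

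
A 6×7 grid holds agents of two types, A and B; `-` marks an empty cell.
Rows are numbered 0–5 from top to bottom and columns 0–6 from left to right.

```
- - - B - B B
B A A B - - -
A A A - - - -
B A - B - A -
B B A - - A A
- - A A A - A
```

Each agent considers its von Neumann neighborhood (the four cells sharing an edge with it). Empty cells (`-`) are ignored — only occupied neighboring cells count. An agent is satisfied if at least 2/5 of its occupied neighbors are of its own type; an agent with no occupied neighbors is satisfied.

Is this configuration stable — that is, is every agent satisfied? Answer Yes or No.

(0,3)B 1/1 satisfied
(0,5)B 1/1 satisfied
(0,6)B 1/1 satisfied
(1,0)B 0/2 not
(1,1)A 2/3 satisfied
(1,2)A 2/3 satisfied
(1,3)B 1/2 satisfied
(2,0)A 1/3 not
(2,1)A 4/4 satisfied
(2,2)A 2/2 satisfied
(3,0)B 1/3 not
(3,1)A 1/3 not
(3,3)B 0/0 satisfied
(3,5)A 1/1 satisfied
(4,0)B 2/2 satisfied
(4,1)B 1/3 not
(4,2)A 1/2 satisfied
(4,5)A 2/2 satisfied
(4,6)A 2/2 satisfied
(5,2)A 2/2 satisfied
(5,3)A 2/2 satisfied
(5,4)A 1/1 satisfied
(5,6)A 1/1 satisfied
For instance (1,0) has only 0/2 same-type neighbors, below 2/5.

No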